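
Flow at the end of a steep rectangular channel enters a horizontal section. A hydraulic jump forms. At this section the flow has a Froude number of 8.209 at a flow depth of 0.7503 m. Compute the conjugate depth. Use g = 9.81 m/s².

y₂ = 8.343 m

Fr₁ = 8.209 (given).
By Bélanger, y₂/y₁ = ½[√(1 + 8Fr₁²) − 1] = ½[√540.10 − 1] = 11.12.
y₂ = 11.12 × 0.7503 = 8.343 m.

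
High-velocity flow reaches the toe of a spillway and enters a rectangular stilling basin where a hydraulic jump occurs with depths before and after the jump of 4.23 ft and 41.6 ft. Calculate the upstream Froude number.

Fr₁ = 7.30

For a rectangular channel the momentum equation gives q² = ½·g·y₁·y₂·(y₁ + y₂) = ½×32.2×4.23×41.6×45.8 = 129840.
q = √129840 = 360 ft²/s.
V₁ = q/y₁ = 85.2 ft/s; Fr₁ = V₁/√(g·y₁) = 7.30.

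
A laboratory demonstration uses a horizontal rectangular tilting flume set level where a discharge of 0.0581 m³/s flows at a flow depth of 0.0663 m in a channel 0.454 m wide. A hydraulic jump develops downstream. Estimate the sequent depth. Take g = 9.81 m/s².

q = Q/b = 0.0581/0.454 = 0.128 m²/s; V₁ = q/y₁ = 1.93 m/s. Fr₁ = V₁/√(g·y₁) = 2.39.
From the momentum equation for a rectangular channel, y₂/y₁ = ½[√(1 + 8Fr₁²) − 1] = ½[√46.83 − 1] = 2.92.
y₂ = 2.92 × 0.0663 = 0.194 m.

y₂ = 0.194 m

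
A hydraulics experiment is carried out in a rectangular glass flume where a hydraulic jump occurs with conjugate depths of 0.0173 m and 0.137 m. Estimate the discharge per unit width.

q = 0.0424 m²/s

For a rectangular channel the momentum equation gives q² = ½·g·y₁·y₂·(y₁ + y₂) = ½×9.81×0.0173×0.137×0.154 = 0.00179.
q = √0.00179 = 0.0424 m²/s.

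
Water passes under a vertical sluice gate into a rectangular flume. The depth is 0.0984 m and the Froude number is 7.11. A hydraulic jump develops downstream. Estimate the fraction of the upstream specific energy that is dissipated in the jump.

Fr₁ = 7.11 (given).
From the momentum equation for a rectangular channel, y₂/y₁ = ½[√(1 + 8Fr₁²) − 1] = ½[√405.4 − 1] = 9.57.
y₂ = 9.57 × 0.0984 = 0.941 m.
E₁ = y₁(1 + Fr₁²/2) = 0.0984×(1 + 7.11²/2) = 2.59 m. ΔE = (y₂ − y₁)³/(4y₁y₂) = 1.62 m. ΔE/E₁ = 1.62/2.59 = 0.625.

ΔE/E₁ = 0.625 (62.5%)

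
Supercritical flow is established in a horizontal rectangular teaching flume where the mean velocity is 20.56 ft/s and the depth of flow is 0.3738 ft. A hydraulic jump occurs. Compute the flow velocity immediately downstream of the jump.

V₂ = 2.604 ft/s

Fr₁ = V₁/√(g·y₁) = 20.56/√(32.2×0.3738) = 5.926.
By Bélanger, y₂/y₁ = ½[√(1 + 8Fr₁²) − 1] = ½[√281.96 − 1] = 7.896.
y₂ = 7.896 × 0.3738 = 2.951 ft.
q = V₁·y₁ = 20.56 × 0.3738 = 7.685 ft²/s.
V₂ = q/y₂ = 7.685/2.951 = 2.604 ft/s.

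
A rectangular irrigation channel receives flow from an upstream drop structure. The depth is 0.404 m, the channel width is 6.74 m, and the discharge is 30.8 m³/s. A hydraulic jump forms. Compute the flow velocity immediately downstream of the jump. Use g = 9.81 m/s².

q = Q/b = 30.8/6.74 = 4.57 m²/s; V₁ = q/y₁ = 11.3 m/s. Fr₁ = V₁/√(g·y₁) = 5.68.
From the momentum equation for a rectangular channel, y₂/y₁ = ½[√(1 + 8Fr₁²) − 1] = ½[√259.3 − 1] = 7.55.
y₂ = 7.55 × 0.404 = 3.05 m.
V₂ = q/y₂ = 4.57/3.05 = 1.50 m/s.

V₂ = 1.50 m/s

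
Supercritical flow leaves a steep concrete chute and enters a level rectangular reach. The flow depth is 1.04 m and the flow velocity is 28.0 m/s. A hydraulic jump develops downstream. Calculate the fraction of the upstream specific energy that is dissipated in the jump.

Fr₁ = V₁/√(g·y₁) = 28.0/√(9.81×1.04) = 8.77.
From the momentum equation for a rectangular channel, y₂/y₁ = ½[√(1 + 8Fr₁²) − 1] = ½[√615.8 − 1] = 11.9.
y₂ = 11.9 × 1.04 = 12.4 m.
E₁ = y₁ + V₁²/2g = 41.0 m. ΔE = (y₂ − y₁)³/(4y₁y₂) = 28.3 m. ΔE/E₁ = 28.3/41.0 = 0.691.

ΔE/E₁ = 0.691 (69.1%)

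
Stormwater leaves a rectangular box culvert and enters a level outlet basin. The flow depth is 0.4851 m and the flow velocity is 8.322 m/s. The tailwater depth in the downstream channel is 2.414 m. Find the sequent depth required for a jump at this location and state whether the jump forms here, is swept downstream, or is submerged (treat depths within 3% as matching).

Fr₁ = V₁/√(g·y₁) = 8.322/√(9.81×0.4851) = 3.815.
Bélanger equation: y₂/y₁ = ½[√(1 + 8Fr₁²) − 1] = ½[√117.42 − 1] = 4.918.
y₂ = 4.918 × 0.4851 = 2.386 m.
Tailwater y_tw = 2.414 m: y_tw ≈ y₂, so the jump forms here.

y₂ = 2.386 m; the jump forms here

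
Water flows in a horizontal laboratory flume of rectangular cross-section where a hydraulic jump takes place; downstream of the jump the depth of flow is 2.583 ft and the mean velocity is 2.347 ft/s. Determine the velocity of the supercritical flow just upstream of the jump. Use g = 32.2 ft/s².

V₁ = 19.82 ft/s

Fr₂ = V₂/√(g·y₂) = 2.347/√(32.2×2.583) = 0.2573.
The Bélanger relation is symmetric: y₁/y₂ = ½[√(1 + 8Fr₂²) − 1] = ½[√1.5298 − 1] = 0.1184.
y₁ = 0.1184 × 2.583 = 0.3059 ft.
V₁ = q/y₁ = 6.062/0.3059 = 19.82 ft/s.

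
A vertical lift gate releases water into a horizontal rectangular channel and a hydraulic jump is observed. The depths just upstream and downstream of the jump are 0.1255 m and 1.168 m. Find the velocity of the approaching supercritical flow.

For a rectangular channel the momentum equation gives q² = ½·g·y₁·y₂·(y₁ + y₂) = ½×9.81×0.1255×1.168×1.293 = 0.9300.
q = √0.9300 = 0.9644 m²/s.
V₁ = q/y₁ = 0.9644/0.1255 = 7.684 m/s.

V₁ = 7.684 m/s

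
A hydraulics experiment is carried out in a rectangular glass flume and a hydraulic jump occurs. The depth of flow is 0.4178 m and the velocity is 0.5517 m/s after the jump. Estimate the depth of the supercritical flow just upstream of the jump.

Fr₂ = V₂/√(g·y₂) = 0.5517/√(9.81×0.4178) = 0.2725.
Applying the sequent-depth relation in reverse, y₁/y₂ = ½[√(1 + 8Fr₂²) − 1] = ½[√1.5941 − 1] = 0.1313.
y₁ = 0.1313 × 0.4178 = 0.05485 m.

y₁ = 0.05485 m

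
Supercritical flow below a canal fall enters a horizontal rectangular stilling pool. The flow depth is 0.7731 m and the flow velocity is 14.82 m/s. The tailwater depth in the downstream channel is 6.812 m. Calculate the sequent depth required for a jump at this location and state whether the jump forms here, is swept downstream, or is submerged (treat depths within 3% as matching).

y₂ = 5.510 m; the jump is submerged

Fr₁ = V₁/√(g·y₁) = 14.82/√(9.81×0.7731) = 5.381.
Conjugate-depth relation: y₂/y₁ = ½[√(1 + 8Fr₁²) − 1] = ½[√232.68 − 1] = 7.127.
y₂ = 7.127 × 0.7731 = 5.510 m.
Tailwater y_tw = 6.812 m: y_tw > y₂, so the jump is submerged.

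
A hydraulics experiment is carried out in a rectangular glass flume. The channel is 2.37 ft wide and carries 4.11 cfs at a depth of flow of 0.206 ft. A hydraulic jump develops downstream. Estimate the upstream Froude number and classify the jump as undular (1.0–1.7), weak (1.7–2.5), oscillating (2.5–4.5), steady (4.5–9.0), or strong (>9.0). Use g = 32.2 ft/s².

Fr₁ = 3.27; oscillating jump

q = Q/b = 4.11/2.37 = 1.73 ft²/s; V₁ = q/y₁ = 8.42 ft/s. Fr₁ = V₁/√(g·y₁) = 3.27.
Fr₁ = 3.27 lies in the oscillating range.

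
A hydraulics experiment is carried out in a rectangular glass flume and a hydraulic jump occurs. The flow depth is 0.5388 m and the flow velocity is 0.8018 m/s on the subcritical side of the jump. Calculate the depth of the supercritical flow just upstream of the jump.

y₁ = 0.1090 m

Fr₂ = V₂/√(g·y₂) = 0.8018/√(9.81×0.5388) = 0.3488.
Applying the sequent-depth relation in reverse, y₁/y₂ = ½[√(1 + 8Fr₂²) − 1] = ½[√1.9730 − 1] = 0.2023.
y₁ = 0.2023 × 0.5388 = 0.1090 m.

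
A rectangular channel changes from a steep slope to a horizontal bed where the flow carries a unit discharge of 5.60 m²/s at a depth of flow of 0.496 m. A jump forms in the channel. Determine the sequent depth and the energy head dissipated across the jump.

y₂ = 3.35 m; ΔE = 3.50 m

V₁ = q/y₁ = 5.60/0.496 = 11.3 m/s. Fr₁ = V₁/√(g·y₁) = 11.3/√(9.81×0.496) = 5.12.
By Bélanger, y₂/y₁ = ½[√(1 + 8Fr₁²) − 1] = ½[√210.6 − 1] = 6.76.
y₂ = 6.76 × 0.496 = 3.35 m.
Head loss: ΔE = (y₂ − y₁)³/(4y₁y₂) = (3.35 − 0.496)³/(4×0.496×3.35) = 23.3/6.65 = 3.50 m.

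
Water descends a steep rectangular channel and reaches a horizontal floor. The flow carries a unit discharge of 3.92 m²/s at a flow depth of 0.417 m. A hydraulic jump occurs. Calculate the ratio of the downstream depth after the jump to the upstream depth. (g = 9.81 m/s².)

y₂/y₁ = 6.09

V₁ = q/y₁ = 3.92/0.417 = 9.40 m/s. Fr₁ = V₁/√(g·y₁) = 9.40/√(9.81×0.417) = 4.65.
By Bélanger, y₂/y₁ = ½[√(1 + 8Fr₁²) − 1] = ½[√173.8 − 1] = 6.09.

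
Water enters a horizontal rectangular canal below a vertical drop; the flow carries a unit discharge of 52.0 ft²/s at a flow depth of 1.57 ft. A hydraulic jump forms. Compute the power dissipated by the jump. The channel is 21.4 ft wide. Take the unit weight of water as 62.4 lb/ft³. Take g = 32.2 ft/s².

P = 1081 hp

V₁ = q/y₁ = 52.0/1.57 = 33.1 ft/s. Fr₁ = V₁/√(g·y₁) = 33.1/√(32.2×1.57) = 4.66.
By Bélanger, y₂/y₁ = ½[√(1 + 8Fr₁²) − 1] = ½[√174.6 − 1] = 6.11.
y₂ = 6.11 × 1.57 = 9.59 ft.
Head loss: ΔE = (y₂ − y₁)³/(4y₁y₂) = (9.59 − 1.57)³/(4×1.57×9.59) = 515/60.2 = 8.56 ft.
Q = q·b = 52.0 × 21.4 = 1113 cfs. P = γ·Q·ΔE/550 = 62.4 × 1113 × 8.56 / 550 = 1081 hp.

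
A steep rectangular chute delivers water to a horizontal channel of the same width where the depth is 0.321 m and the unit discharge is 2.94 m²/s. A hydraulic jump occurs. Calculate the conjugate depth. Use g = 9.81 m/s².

y₂ = 2.19 m

V₁ = q/y₁ = 2.94/0.321 = 9.16 m/s. Fr₁ = V₁/√(g·y₁) = 9.16/√(9.81×0.321) = 5.16.
Sequent-depth ratio: y₂/y₁ = ½[√(1 + 8Fr₁²) − 1] = ½[√214.1 − 1] = 6.82.
y₂ = 6.82 × 0.321 = 2.19 m.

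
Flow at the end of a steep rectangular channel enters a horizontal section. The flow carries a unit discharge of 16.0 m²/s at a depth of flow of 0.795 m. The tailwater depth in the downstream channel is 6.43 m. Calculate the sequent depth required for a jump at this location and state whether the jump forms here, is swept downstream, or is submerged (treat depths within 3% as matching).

V₁ = q/y₁ = 16.0/0.795 = 20.1 m/s. Fr₁ = V₁/√(g·y₁) = 20.1/√(9.81×0.795) = 7.21.
Conjugate-depth relation: y₂/y₁ = ½[√(1 + 8Fr₁²) − 1] = ½[√416.5 − 1] = 9.70.
y₂ = 9.70 × 0.795 = 7.71 m.
Tailwater y_tw = 6.43 m: y_tw < y₂, so the jump is swept downstream.

y₂ = 7.71 m; the jump is swept downstream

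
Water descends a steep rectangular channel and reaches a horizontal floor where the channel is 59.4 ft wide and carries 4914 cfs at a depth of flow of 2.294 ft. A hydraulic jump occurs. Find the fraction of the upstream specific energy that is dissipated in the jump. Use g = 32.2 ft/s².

ΔE/E₁ = 0.413 (41.3%)

q = Q/b = 4914/59.4 = 82.73 ft²/s; V₁ = q/y₁ = 36.06 ft/s. Fr₁ = V₁/√(g·y₁) = 4.196.
Bélanger equation: y₂/y₁ = ½[√(1 + 8Fr₁²) − 1] = ½[√141.85 − 1] = 5.455.
y₂ = 5.455 × 2.294 = 12.51 ft.
E₁ = y₁ + V₁²/2g = 22.49 ft. ΔE = (y₂ − y₁)³/(4y₁y₂) = 9.296 ft. ΔE/E₁ = 9.296/22.49 = 0.413.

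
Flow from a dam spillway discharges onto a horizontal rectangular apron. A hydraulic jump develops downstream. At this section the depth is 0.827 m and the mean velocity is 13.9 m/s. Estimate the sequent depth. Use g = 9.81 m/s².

y₂ = 5.31 m

Fr₁ = V₁/√(g·y₁) = 13.9/√(9.81×0.827) = 4.88.
From the momentum equation for a rectangular channel, y₂/y₁ = ½[√(1 + 8Fr₁²) − 1] = ½[√191.5 − 1] = 6.42.
y₂ = 6.42 × 0.827 = 5.31 m.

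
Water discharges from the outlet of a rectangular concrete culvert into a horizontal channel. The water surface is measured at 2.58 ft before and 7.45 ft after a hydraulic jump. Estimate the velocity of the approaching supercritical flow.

For a rectangular channel the momentum equation gives q² = ½·g·y₁·y₂·(y₁ + y₂) = ½×32.2×2.58×7.45×10.0 = 3104.
q = √3104 = 55.7 ft²/s.
V₁ = q/y₁ = 55.7/2.58 = 21.6 ft/s.

V₁ = 21.6 ft/s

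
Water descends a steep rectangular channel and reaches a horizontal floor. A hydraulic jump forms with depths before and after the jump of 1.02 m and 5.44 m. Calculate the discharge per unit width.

For a rectangular channel the momentum equation gives q² = ½·g·y₁·y₂·(y₁ + y₂) = ½×9.81×1.02×5.44×6.46 = 176.
q = √176 = 13.3 m²/s.

q = 13.3 m²/s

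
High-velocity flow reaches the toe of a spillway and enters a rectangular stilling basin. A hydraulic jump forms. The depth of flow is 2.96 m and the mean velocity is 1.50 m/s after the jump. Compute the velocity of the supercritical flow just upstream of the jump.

Fr₂ = V₂/√(g·y₂) = 1.50/√(9.81×2.96) = 0.278.
From the momentum equation (using Fr₂), y₁/y₂ = ½[√(1 + 8Fr₂²) − 1] = ½[√1.620 − 1] = 0.136.
y₁ = 0.136 × 2.96 = 0.404 m.
V₁ = q/y₁ = 4.44/0.404 = 11.0 m/s.

V₁ = 11.0 m/s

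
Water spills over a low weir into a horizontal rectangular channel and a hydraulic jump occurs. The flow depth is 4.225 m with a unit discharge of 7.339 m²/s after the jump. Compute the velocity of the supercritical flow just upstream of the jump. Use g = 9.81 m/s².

V₂ = q/y₂ = 7.339/4.225 = 1.737 m/s; Fr₂ = V₂/√(g·y₂) = 0.2698.
The Bélanger relation is symmetric: y₁/y₂ = ½[√(1 + 8Fr₂²) − 1] = ½[√1.5824 − 1] = 0.1290.
y₁ = 0.1290 × 4.225 = 0.5449 m.
V₁ = q/y₁ = 7.339/0.5449 = 13.47 m/s.

V₁ = 13.47 m/s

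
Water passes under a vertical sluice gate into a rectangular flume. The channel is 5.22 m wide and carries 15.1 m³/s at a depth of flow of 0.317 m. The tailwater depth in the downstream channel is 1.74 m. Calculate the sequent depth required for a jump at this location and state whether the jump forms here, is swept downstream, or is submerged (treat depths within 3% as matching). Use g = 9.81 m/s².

y₂ = 2.17 m; the jump is swept downstream

q = Q/b = 15.1/5.22 = 2.89 m²/s; V₁ = q/y₁ = 9.13 m/s. Fr₁ = V₁/√(g·y₁) = 5.17.
Sequent-depth ratio: y₂/y₁ = ½[√(1 + 8Fr₁²) − 1] = ½[√215.2 − 1] = 6.84.
y₂ = 6.84 × 0.317 = 2.17 m.
Tailwater y_tw = 1.74 m: y_tw < y₂, so the jump is swept downstream.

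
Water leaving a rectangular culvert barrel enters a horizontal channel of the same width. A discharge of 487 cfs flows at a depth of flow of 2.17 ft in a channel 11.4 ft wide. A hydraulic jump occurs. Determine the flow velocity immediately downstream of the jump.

q = Q/b = 487/11.4 = 42.7 ft²/s; V₁ = q/y₁ = 19.7 ft/s. Fr₁ = V₁/√(g·y₁) = 2.36.
Sequent-depth ratio: y₂/y₁ = ½[√(1 + 8Fr₁²) − 1] = ½[√45.37 − 1] = 2.87.
y₂ = 2.87 × 2.17 = 6.22 ft.
V₂ = q/y₂ = 42.7/6.22 = 6.86 ft/s.

V₂ = 6.86 ft/s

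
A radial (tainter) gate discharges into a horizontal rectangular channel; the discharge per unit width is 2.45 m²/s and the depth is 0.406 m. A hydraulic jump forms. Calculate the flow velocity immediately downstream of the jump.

V₁ = q/y₁ = 2.45/0.406 = 6.03 m/s. Fr₁ = V₁/√(g·y₁) = 6.03/√(9.81×0.406) = 3.02.
Sequent-depth ratio: y₂/y₁ = ½[√(1 + 8Fr₁²) − 1] = ½[√74.14 − 1] = 3.81.
y₂ = 3.81 × 0.406 = 1.54 m.
V₂ = q/y₂ = 2.45/1.54 = 1.59 m/s.

V₂ = 1.59 m/s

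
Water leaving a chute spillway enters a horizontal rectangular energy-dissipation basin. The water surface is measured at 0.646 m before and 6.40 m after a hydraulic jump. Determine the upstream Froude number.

For a rectangular channel the momentum equation gives q² = ½·g·y₁·y₂·(y₁ + y₂) = ½×9.81×0.646×6.40×7.05 = 143.
q = √143 = 12.0 m²/s.
V₁ = q/y₁ = 18.5 m/s; Fr₁ = V₁/√(g·y₁) = 7.35.

Fr₁ = 7.35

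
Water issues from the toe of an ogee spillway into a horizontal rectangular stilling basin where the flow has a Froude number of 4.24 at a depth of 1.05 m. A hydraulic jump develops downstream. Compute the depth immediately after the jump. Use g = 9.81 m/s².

Fr₁ = 4.24 (given).
Bélanger equation: y₂/y₁ = ½[√(1 + 8Fr₁²) − 1] = ½[√144.8 − 1] = 5.52.
y₂ = 5.52 × 1.05 = 5.79 m.

y₂ = 5.79 m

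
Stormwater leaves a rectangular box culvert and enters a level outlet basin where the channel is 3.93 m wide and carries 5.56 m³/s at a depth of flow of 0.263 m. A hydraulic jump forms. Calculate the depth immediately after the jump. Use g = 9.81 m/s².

q = Q/b = 5.56/3.93 = 1.41 m²/s; V₁ = q/y₁ = 5.38 m/s. Fr₁ = V₁/√(g·y₁) = 3.35.
Sequent-depth ratio: y₂/y₁ = ½[√(1 + 8Fr₁²) − 1] = ½[√90.73 − 1] = 4.26.
y₂ = 4.26 × 0.263 = 1.12 m.

y₂ = 1.12 m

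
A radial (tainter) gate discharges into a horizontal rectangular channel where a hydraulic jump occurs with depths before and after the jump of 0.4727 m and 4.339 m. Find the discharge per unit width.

For a rectangular channel the momentum equation gives q² = ½·g·y₁·y₂·(y₁ + y₂) = ½×9.81×0.4727×4.339×4.812 = 48.41.
q = √48.41 = 6.958 m²/s.

q = 6.958 m²/s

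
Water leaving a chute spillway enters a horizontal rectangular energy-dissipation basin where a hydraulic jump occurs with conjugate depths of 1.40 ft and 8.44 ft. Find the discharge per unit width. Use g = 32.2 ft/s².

q = 43.3 ft²/s

For a rectangular channel the momentum equation gives q² = ½·g·y₁·y₂·(y₁ + y₂) = ½×32.2×1.40×8.44×9.84 = 1872.
q = √1872 = 43.3 ft²/s.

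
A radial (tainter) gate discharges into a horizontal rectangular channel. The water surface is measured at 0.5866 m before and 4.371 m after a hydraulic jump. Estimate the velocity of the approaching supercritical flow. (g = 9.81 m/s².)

For a rectangular channel the momentum equation gives q² = ½·g·y₁·y₂·(y₁ + y₂) = ½×9.81×0.5866×4.371×4.958 = 62.35.
q = √62.35 = 7.896 m²/s.
V₁ = q/y₁ = 7.896/0.5866 = 13.46 m/s.

V₁ = 13.46 m/s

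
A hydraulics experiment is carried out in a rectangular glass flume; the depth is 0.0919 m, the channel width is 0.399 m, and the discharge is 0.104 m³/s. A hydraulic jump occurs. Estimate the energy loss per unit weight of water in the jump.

q = Q/b = 0.104/0.399 = 0.261 m²/s; V₁ = q/y₁ = 2.84 m/s. Fr₁ = V₁/√(g·y₁) = 2.99.
By Bélanger, y₂/y₁ = ½[√(1 + 8Fr₁²) − 1] = ½[√72.38 − 1] = 3.75.
y₂ = 3.75 × 0.0919 = 0.345 m.
Head loss: ΔE = (y₂ − y₁)³/(4y₁y₂) = (0.345 − 0.0919)³/(4×0.0919×0.345) = 0.0162/0.127 = 0.128 m.

ΔE = 0.128 m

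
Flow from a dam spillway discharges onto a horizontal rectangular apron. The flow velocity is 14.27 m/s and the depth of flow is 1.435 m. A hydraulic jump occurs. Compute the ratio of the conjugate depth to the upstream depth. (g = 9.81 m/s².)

Fr₁ = V₁/√(g·y₁) = 14.27/√(9.81×1.435) = 3.803.
Sequent-depth ratio: y₂/y₁ = ½[√(1 + 8Fr₁²) − 1] = ½[√116.72 − 1] = 4.902.

y₂/y₁ = 4.902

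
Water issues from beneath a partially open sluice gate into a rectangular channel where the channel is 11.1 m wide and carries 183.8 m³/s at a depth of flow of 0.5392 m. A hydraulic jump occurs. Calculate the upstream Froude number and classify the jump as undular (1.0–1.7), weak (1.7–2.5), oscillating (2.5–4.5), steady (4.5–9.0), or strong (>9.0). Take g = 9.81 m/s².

q = Q/b = 183.8/11.1 = 16.56 m²/s; V₁ = q/y₁ = 30.71 m/s. Fr₁ = V₁/√(g·y₁) = 13.35.
Fr₁ = 13.35 lies in the strong range.

Fr₁ = 13.35; strong jump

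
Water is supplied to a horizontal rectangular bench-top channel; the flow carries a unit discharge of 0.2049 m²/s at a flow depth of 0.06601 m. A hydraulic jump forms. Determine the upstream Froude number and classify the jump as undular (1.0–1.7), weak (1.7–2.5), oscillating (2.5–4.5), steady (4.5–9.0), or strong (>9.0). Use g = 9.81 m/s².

Fr₁ = 3.857; oscillating jump

V₁ = q/y₁ = 0.2049/0.06601 = 3.104 m/s. Fr₁ = V₁/√(g·y₁) = 3.104/√(9.81×0.06601) = 3.857.
Fr₁ = 3.857 lies in the oscillating range.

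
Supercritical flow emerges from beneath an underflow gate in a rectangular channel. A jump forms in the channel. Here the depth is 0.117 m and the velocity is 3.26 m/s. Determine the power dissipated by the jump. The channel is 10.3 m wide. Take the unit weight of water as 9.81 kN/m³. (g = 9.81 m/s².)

P = 6.68 kW

Fr₁ = V₁/√(g·y₁) = 3.26/√(9.81×0.117) = 3.04.
Conjugate-depth relation: y₂/y₁ = ½[√(1 + 8Fr₁²) − 1] = ½[√75.07 − 1] = 3.83.
y₂ = 3.83 × 0.117 = 0.448 m.
Head loss: ΔE = (y₂ − y₁)³/(4y₁y₂) = (0.448 − 0.117)³/(4×0.117×0.448) = 0.0364/0.210 = 0.173 m.
q = V₁·y₁ = 3.26 × 0.117 = 0.381 m²/s. Q = q·b = 0.381 × 10.3 = 3.93 m³/s. P = γ·Q·ΔE = 9.81 × 3.93 × 0.173 = 6.68 kW.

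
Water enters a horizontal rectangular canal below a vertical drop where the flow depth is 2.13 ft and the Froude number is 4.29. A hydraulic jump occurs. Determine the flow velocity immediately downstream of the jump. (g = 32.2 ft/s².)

Fr₁ = 4.29 (given).
Sequent-depth ratio: y₂/y₁ = ½[√(1 + 8Fr₁²) − 1] = ½[√148.2 − 1] = 5.59.
y₂ = 5.59 × 2.13 = 11.9 ft.
V₁ = Fr₁·√(g·y₁) = 4.29×√(32.2×2.13) = 35.5 ft/s; q = V₁·y₁ = 75.7 ft²/s.
V₂ = q/y₂ = 75.7/11.9 = 6.36 ft/s.

V₂ = 6.36 ft/s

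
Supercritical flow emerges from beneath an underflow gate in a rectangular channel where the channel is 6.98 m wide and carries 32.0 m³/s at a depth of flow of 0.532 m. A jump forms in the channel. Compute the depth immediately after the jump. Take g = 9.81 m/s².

y₂ = 2.58 m

q = Q/b = 32.0/6.98 = 4.58 m²/s; V₁ = q/y₁ = 8.62 m/s. Fr₁ = V₁/√(g·y₁) = 3.77.
Conjugate-depth relation: y₂/y₁ = ½[√(1 + 8Fr₁²) − 1] = ½[√114.8 − 1] = 4.86.
y₂ = 4.86 × 0.532 = 2.58 m.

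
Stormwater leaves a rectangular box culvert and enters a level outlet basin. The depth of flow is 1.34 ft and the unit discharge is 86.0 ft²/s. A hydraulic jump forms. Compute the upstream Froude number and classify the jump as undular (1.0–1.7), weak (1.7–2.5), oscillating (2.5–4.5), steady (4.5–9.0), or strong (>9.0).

Fr₁ = 9.77; strong jump

V₁ = q/y₁ = 86.0/1.34 = 64.2 ft/s. Fr₁ = V₁/√(g·y₁) = 64.2/√(32.2×1.34) = 9.77.
Fr₁ = 9.77 lies in the strong range.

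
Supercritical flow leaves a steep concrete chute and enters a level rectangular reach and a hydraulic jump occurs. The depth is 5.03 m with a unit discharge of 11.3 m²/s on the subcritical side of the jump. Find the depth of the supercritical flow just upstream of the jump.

y₁ = 0.876 m

V₂ = q/y₂ = 11.3/5.03 = 2.25 m/s; Fr₂ = V₂/√(g·y₂) = 0.320.
Applying the sequent-depth relation in reverse, y₁/y₂ = ½[√(1 + 8Fr₂²) − 1] = ½[√1.818 − 1] = 0.174.
y₁ = 0.174 × 5.03 = 0.876 m.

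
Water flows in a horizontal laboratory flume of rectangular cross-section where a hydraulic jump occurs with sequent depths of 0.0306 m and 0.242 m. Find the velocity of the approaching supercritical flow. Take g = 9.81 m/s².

V₁ = 3.25 m/s

For a rectangular channel the momentum equation gives q² = ½·g·y₁·y₂·(y₁ + y₂) = ½×9.81×0.0306×0.242×0.273 = 0.00990.
q = √0.00990 = 0.0995 m²/s.
V₁ = q/y₁ = 0.0995/0.0306 = 3.25 m/s.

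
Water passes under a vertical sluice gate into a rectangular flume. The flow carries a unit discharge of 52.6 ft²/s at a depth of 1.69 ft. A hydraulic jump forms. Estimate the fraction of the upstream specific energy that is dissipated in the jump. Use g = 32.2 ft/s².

V₁ = q/y₁ = 52.6/1.69 = 31.1 ft/s. Fr₁ = V₁/√(g·y₁) = 31.1/√(32.2×1.69) = 4.22.
Conjugate-depth relation: y₂/y₁ = ½[√(1 + 8Fr₁²) − 1] = ½[√143.4 − 1] = 5.49.
y₂ = 5.49 × 1.69 = 9.27 ft.
E₁ = y₁ + V₁²/2g = 16.7 ft. ΔE = (y₂ − y₁)³/(4y₁y₂) = 6.96 ft. ΔE/E₁ = 6.96/16.7 = 0.416.

ΔE/E₁ = 0.416 (41.6%)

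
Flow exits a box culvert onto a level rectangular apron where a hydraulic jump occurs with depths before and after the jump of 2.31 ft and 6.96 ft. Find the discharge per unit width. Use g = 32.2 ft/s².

q = 49.0 ft²/s

For a rectangular channel the momentum equation gives q² = ½·g·y₁·y₂·(y₁ + y₂) = ½×32.2×2.31×6.96×9.27 = 2400.
q = √2400 = 49.0 ft²/s.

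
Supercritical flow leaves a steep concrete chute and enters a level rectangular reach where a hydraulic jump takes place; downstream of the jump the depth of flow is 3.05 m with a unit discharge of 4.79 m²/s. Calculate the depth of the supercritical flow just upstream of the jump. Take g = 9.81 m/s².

V₂ = q/y₂ = 4.79/3.05 = 1.57 m/s; Fr₂ = V₂/√(g·y₂) = 0.287.
Since the conjugate-depth ratio holds either way, y₁/y₂ = ½[√(1 + 8Fr₂²) − 1] = ½[√1.659 − 1] = 0.144.
y₁ = 0.144 × 3.05 = 0.440 m.

y₁ = 0.440 m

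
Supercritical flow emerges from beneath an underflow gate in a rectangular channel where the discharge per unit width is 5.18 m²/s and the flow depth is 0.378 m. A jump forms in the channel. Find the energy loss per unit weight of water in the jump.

V₁ = q/y₁ = 5.18/0.378 = 13.7 m/s. Fr₁ = V₁/√(g·y₁) = 13.7/√(9.81×0.378) = 7.12.
By Bélanger, y₂/y₁ = ½[√(1 + 8Fr₁²) − 1] = ½[√406.1 − 1] = 9.58.
y₂ = 9.58 × 0.378 = 3.62 m.
V₂ = q/y₂ = 5.18/3.62 = 1.43 m/s. E₁ = y₁ + V₁²/2g = 9.95 m; E₂ = y₂ + V₂²/2g = 3.72 m. ΔE = E₁ − E₂ = 6.23 m.

ΔE = 6.23 m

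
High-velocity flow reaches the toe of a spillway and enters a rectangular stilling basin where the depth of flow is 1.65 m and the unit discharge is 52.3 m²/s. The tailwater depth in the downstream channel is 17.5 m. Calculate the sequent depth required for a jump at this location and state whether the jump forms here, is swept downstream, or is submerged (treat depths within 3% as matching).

y₂ = 17.6 m; the jump forms here

V₁ = q/y₁ = 52.3/1.65 = 31.7 m/s. Fr₁ = V₁/√(g·y₁) = 31.7/√(9.81×1.65) = 7.88.
Sequent-depth ratio: y₂/y₁ = ½[√(1 + 8Fr₁²) − 1] = ½[√497.6 − 1] = 10.7.
y₂ = 10.7 × 1.65 = 17.6 m.
Tailwater y_tw = 17.5 m: y_tw ≈ y₂, so the jump forms here.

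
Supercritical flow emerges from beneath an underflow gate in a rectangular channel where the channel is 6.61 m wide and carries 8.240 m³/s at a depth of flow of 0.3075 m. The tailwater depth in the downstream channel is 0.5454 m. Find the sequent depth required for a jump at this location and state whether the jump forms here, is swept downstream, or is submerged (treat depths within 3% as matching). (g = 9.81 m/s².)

y₂ = 0.8729 m; the jump is swept downstream

q = Q/b = 8.240/6.61 = 1.247 m²/s; V₁ = q/y₁ = 4.054 m/s. Fr₁ = V₁/√(g·y₁) = 2.334.
Sequent-depth ratio: y₂/y₁ = ½[√(1 + 8Fr₁²) − 1] = ½[√44.585 − 1] = 2.839.
y₂ = 2.839 × 0.3075 = 0.8729 m.
Tailwater y_tw = 0.5454 m: y_tw < y₂, so the jump is swept downstream.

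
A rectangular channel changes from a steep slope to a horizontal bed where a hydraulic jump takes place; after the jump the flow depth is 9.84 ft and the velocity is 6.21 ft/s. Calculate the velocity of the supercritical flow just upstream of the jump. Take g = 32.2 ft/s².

Fr₂ = V₂/√(g·y₂) = 6.21/√(32.2×9.84) = 0.349.
From the momentum equation (using Fr₂), y₁/y₂ = ½[√(1 + 8Fr₂²) − 1] = ½[√1.974 − 1] = 0.202.
y₁ = 0.202 × 9.84 = 1.99 ft.
V₁ = q/y₁ = 61.1/1.99 = 30.7 ft/s.

V₁ = 30.7 ft/s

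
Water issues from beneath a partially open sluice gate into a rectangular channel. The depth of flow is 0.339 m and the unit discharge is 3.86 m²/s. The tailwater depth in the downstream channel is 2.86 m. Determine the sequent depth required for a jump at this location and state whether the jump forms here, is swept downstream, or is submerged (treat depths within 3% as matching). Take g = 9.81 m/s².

y₂ = 2.83 m; the jump forms here

V₁ = q/y₁ = 3.86/0.339 = 11.4 m/s. Fr₁ = V₁/√(g·y₁) = 11.4/√(9.81×0.339) = 6.24.
Bélanger equation: y₂/y₁ = ½[√(1 + 8Fr₁²) − 1] = ½[√312.9 − 1] = 8.34.
y₂ = 8.34 × 0.339 = 2.83 m.
Tailwater y_tw = 2.86 m: y_tw ≈ y₂, so the jump forms here.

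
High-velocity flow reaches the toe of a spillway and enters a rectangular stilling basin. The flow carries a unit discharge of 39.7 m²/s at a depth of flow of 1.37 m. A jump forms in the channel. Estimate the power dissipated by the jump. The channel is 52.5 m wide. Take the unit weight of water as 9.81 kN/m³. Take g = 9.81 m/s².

P = 596017 kW

V₁ = q/y₁ = 39.7/1.37 = 29.0 m/s. Fr₁ = V₁/√(g·y₁) = 29.0/√(9.81×1.37) = 7.90.
From the momentum equation for a rectangular channel, y₂/y₁ = ½[√(1 + 8Fr₁²) − 1] = ½[√500.9 − 1] = 10.7.
y₂ = 10.7 × 1.37 = 14.6 m.
Head loss: ΔE = (y₂ − y₁)³/(4y₁y₂) = (14.6 − 1.37)³/(4×1.37×14.6) = 2339/80.3 = 29.2 m.
Q = q·b = 39.7 × 52.5 = 2084 m³/s. P = γ·Q·ΔE = 9.81 × 2084 × 29.2 = 596017 kW.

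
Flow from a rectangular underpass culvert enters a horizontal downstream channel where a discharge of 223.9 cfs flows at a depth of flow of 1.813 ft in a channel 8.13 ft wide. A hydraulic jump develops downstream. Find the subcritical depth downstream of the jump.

q = Q/b = 223.9/8.13 = 27.54 ft²/s; V₁ = q/y₁ = 15.19 ft/s. Fr₁ = V₁/√(g·y₁) = 1.988.
From the momentum equation for a rectangular channel, y₂/y₁ = ½[√(1 + 8Fr₁²) − 1] = ½[√32.620 − 1] = 2.356.
y₂ = 2.356 × 1.813 = 4.271 ft.

y₂ = 4.271 ft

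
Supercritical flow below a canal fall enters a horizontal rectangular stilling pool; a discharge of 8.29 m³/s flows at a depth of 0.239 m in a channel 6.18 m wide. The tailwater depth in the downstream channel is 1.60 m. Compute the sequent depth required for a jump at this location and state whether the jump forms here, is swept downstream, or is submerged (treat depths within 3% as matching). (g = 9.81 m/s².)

y₂ = 1.13 m; the jump is submerged

q = Q/b = 8.29/6.18 = 1.34 m²/s; V₁ = q/y₁ = 5.61 m/s. Fr₁ = V₁/√(g·y₁) = 3.67.
Conjugate-depth relation: y₂/y₁ = ½[√(1 + 8Fr₁²) − 1] = ½[√108.5 − 1] = 4.71.
y₂ = 4.71 × 0.239 = 1.13 m.
Tailwater y_tw = 1.60 m: y_tw > y₂, so the jump is submerged.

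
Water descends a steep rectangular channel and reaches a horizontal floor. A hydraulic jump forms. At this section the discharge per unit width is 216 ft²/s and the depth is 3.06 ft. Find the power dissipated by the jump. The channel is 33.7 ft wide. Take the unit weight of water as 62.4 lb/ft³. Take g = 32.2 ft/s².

P = 41544 hp

V₁ = q/y₁ = 216/3.06 = 70.6 ft/s. Fr₁ = V₁/√(g·y₁) = 70.6/√(32.2×3.06) = 7.11.
By Bélanger, y₂/y₁ = ½[√(1 + 8Fr₁²) − 1] = ½[√405.6 − 1] = 9.57.
y₂ = 9.57 × 3.06 = 29.3 ft.
V₂ = q/y₂ = 216/29.3 = 7.38 ft/s. E₁ = y₁ + V₁²/2g = 80.4 ft; E₂ = y₂ + V₂²/2g = 30.1 ft. ΔE = E₁ − E₂ = 50.3 ft.
Q = q·b = 216 × 33.7 = 7279 cfs. P = γ·Q·ΔE/550 = 62.4 × 7279 × 50.3 / 550 = 41544 hp.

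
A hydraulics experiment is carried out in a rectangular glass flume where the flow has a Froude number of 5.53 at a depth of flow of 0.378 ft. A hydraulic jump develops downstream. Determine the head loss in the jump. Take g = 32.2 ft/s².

Fr₁ = 5.53 (given).
Sequent-depth ratio: y₂/y₁ = ½[√(1 + 8Fr₁²) − 1] = ½[√245.6 − 1] = 7.34.
y₂ = 7.34 × 0.378 = 2.77 ft.
V₁ = Fr₁·√(g·y₁) = 5.53×√(32.2×0.378) = 19.3 ft/s; q = V₁·y₁ = 7.29 ft²/s. V₂ = q/y₂ = 7.29/2.77 = 2.63 ft/s. E₁ = y₁ + V₁²/2g = 6.16 ft; E₂ = y₂ + V₂²/2g = 2.88 ft. ΔE = E₁ − E₂ = 3.28 ft.

ΔE = 3.28 ft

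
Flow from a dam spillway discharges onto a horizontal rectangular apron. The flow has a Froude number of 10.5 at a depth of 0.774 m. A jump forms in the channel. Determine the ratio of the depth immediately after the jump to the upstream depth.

y₂/y₁ = 14.4

Fr₁ = 10.5 (given).
By Bélanger, y₂/y₁ = ½[√(1 + 8Fr₁²) − 1] = ½[√883.0 − 1] = 14.4.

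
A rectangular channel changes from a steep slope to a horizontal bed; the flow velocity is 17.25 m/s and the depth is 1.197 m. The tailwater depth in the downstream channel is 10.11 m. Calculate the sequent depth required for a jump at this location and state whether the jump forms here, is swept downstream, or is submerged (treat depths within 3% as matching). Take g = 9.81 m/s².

y₂ = 7.944 m; the jump is submerged

Fr₁ = V₁/√(g·y₁) = 17.25/√(9.81×1.197) = 5.034.
Sequent-depth ratio: y₂/y₁ = ½[√(1 + 8Fr₁²) − 1] = ½[√203.72 − 1] = 6.637.
y₂ = 6.637 × 1.197 = 7.944 m.
Tailwater y_tw = 10.11 m: y_tw > y₂, so the jump is submerged.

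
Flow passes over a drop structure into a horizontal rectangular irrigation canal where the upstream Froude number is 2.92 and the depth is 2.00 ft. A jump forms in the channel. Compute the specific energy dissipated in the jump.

Fr₁ = 2.92 (given).
By Bélanger, y₂/y₁ = ½[√(1 + 8Fr₁²) − 1] = ½[√69.21 − 1] = 3.66.
y₂ = 3.66 × 2.00 = 7.32 ft.
Head loss: ΔE = (y₂ − y₁)³/(4y₁y₂) = (7.32 − 2.00)³/(4×2.00×7.32) = 151/58.6 = 2.57 ft.

ΔE = 2.57 ft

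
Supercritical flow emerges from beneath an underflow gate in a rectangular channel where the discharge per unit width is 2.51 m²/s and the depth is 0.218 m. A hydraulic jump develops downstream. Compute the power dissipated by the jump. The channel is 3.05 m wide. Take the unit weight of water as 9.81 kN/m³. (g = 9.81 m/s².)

P = 345 kW

V₁ = q/y₁ = 2.51/0.218 = 11.5 m/s. Fr₁ = V₁/√(g·y₁) = 11.5/√(9.81×0.218) = 7.87.
From the momentum equation for a rectangular channel, y₂/y₁ = ½[√(1 + 8Fr₁²) − 1] = ½[√496.9 − 1] = 10.6.
y₂ = 10.6 × 0.218 = 2.32 m.
V₂ = q/y₂ = 2.51/2.32 = 1.08 m/s. E₁ = y₁ + V₁²/2g = 6.97 m; E₂ = y₂ + V₂²/2g = 2.38 m. ΔE = E₁ − E₂ = 4.59 m.
Q = q·b = 2.51 × 3.05 = 7.66 m³/s. P = γ·Q·ΔE = 9.81 × 7.66 × 4.59 = 345 kW.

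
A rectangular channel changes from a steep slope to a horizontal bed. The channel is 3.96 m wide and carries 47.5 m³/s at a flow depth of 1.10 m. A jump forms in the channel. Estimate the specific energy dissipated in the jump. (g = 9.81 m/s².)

ΔE = 2.18 m

q = Q/b = 47.5/3.96 = 12.0 m²/s; V₁ = q/y₁ = 10.9 m/s. Fr₁ = V₁/√(g·y₁) = 3.32.
By Bélanger, y₂/y₁ = ½[√(1 + 8Fr₁²) − 1] = ½[√89.15 − 1] = 4.22.
y₂ = 4.22 × 1.10 = 4.64 m.
V₂ = q/y₂ = 12.0/4.64 = 2.58 m/s. E₁ = y₁ + V₁²/2g = 7.16 m; E₂ = y₂ + V₂²/2g = 4.98 m. ΔE = E₁ − E₂ = 2.18 m.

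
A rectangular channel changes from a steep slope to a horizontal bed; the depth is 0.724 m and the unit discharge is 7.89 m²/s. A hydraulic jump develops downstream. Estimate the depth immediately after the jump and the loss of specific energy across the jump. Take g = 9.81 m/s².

y₂ = 3.84 m; ΔE = 2.72 m

V₁ = q/y₁ = 7.89/0.724 = 10.9 m/s. Fr₁ = V₁/√(g·y₁) = 10.9/√(9.81×0.724) = 4.09.
Bélanger equation: y₂/y₁ = ½[√(1 + 8Fr₁²) − 1] = ½[√134.8 − 1] = 5.30.
y₂ = 5.30 × 0.724 = 3.84 m.
V₂ = q/y₂ = 7.89/3.84 = 2.05 m/s. E₁ = y₁ + V₁²/2g = 6.78 m; E₂ = y₂ + V₂²/2g = 4.06 m. ΔE = E₁ − E₂ = 2.72 m.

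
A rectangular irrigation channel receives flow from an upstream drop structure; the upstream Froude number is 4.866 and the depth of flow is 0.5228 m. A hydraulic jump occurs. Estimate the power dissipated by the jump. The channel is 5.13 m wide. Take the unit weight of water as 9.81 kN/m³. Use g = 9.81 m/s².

P = 932.2 kW

Fr₁ = 4.866 (given).
Conjugate-depth relation: y₂/y₁ = ½[√(1 + 8Fr₁²) − 1] = ½[√190.42 − 1] = 6.400.
y₂ = 6.400 × 0.5228 = 3.346 m.
V₁ = Fr₁·√(g·y₁) = 4.866×√(9.81×0.5228) = 11.02 m/s; q = V₁·y₁ = 5.761 m²/s. V₂ = q/y₂ = 5.761/3.346 = 1.722 m/s. E₁ = y₁ + V₁²/2g = 6.712 m; E₂ = y₂ + V₂²/2g = 3.497 m. ΔE = E₁ − E₂ = 3.215 m.
Q = q·b = 5.761 × 5.13 = 29.55 m³/s. P = γ·Q·ΔE = 9.81 × 29.55 × 3.215 = 932.2 kW.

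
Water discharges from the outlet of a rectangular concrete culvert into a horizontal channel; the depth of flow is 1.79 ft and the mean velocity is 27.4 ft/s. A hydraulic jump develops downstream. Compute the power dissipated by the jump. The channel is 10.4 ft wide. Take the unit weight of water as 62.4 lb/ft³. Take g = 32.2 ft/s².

P = 267 hp

Fr₁ = V₁/√(g·y₁) = 27.4/√(32.2×1.79) = 3.61.
Sequent-depth ratio: y₂/y₁ = ½[√(1 + 8Fr₁²) − 1] = ½[√105.2 − 1] = 4.63.
y₂ = 4.63 × 1.79 = 8.28 ft.
Head loss: ΔE = (y₂ − y₁)³/(4y₁y₂) = (8.28 − 1.79)³/(4×1.79×8.28) = 274/59.3 = 4.62 ft.
q = V₁·y₁ = 27.4 × 1.79 = 49.0 ft²/s. Q = q·b = 49.0 × 10.4 = 510 cfs. P = γ·Q·ΔE/550 = 62.4 × 510 × 4.62 / 550 = 267 hp.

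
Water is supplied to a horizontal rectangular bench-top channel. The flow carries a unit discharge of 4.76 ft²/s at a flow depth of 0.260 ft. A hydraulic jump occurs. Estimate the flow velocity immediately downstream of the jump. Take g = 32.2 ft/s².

V₁ = q/y₁ = 4.76/0.260 = 18.3 ft/s. Fr₁ = V₁/√(g·y₁) = 18.3/√(32.2×0.260) = 6.33.
Bélanger equation: y₂/y₁ = ½[√(1 + 8Fr₁²) − 1] = ½[√321.3 − 1] = 8.46.
y₂ = 8.46 × 0.260 = 2.20 ft.
V₂ = q/y₂ = 4.76/2.20 = 2.16 ft/s.

V₂ = 2.16 ft/s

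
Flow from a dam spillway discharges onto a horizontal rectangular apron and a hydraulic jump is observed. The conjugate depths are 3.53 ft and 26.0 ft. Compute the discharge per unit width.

q = 209 ft²/s

For a rectangular channel the momentum equation gives q² = ½·g·y₁·y₂·(y₁ + y₂) = ½×32.2×3.53×26.0×29.5 = 43635.
q = √43635 = 209 ft²/s.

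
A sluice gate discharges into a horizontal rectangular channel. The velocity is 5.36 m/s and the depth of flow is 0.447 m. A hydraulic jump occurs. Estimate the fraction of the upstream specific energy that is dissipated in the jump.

Fr₁ = V₁/√(g·y₁) = 5.36/√(9.81×0.447) = 2.56.
By Bélanger, y₂/y₁ = ½[√(1 + 8Fr₁²) − 1] = ½[√53.41 − 1] = 3.15.
y₂ = 3.15 × 0.447 = 1.41 m.
E₁ = y₁ + V₁²/2g = 1.91 m. ΔE = (y₂ − y₁)³/(4y₁y₂) = 0.354 m. ΔE/E₁ = 0.354/1.91 = 0.185.

ΔE/E₁ = 0.185 (18.5%)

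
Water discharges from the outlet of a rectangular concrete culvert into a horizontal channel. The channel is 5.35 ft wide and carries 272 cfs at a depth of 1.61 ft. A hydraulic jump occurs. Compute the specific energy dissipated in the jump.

ΔE = 7.41 ft

q = Q/b = 272/5.35 = 50.8 ft²/s; V₁ = q/y₁ = 31.6 ft/s. Fr₁ = V₁/√(g·y₁) = 4.39.
Sequent-depth ratio: y₂/y₁ = ½[√(1 + 8Fr₁²) − 1] = ½[√154.9 − 1] = 5.72.
y₂ = 5.72 × 1.61 = 9.21 ft.
Head loss: ΔE = (y₂ − y₁)³/(4y₁y₂) = (9.21 − 1.61)³/(4×1.61×9.21) = 440/59.3 = 7.41 ft.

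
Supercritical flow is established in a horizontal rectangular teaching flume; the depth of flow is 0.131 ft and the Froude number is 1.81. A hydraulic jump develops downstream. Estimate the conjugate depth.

Fr₁ = 1.81 (given).
From the momentum equation for a rectangular channel, y₂/y₁ = ½[√(1 + 8Fr₁²) − 1] = ½[√27.21 − 1] = 2.11.
y₂ = 2.11 × 0.131 = 0.276 ft.

y₂ = 0.276 ft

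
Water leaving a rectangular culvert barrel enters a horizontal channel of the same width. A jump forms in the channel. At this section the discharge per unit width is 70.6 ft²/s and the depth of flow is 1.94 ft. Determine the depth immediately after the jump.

V₁ = q/y₁ = 70.6/1.94 = 36.4 ft/s. Fr₁ = V₁/√(g·y₁) = 36.4/√(32.2×1.94) = 4.60.
From the momentum equation for a rectangular channel, y₂/y₁ = ½[√(1 + 8Fr₁²) − 1] = ½[√170.6 − 1] = 6.03.
y₂ = 6.03 × 1.94 = 11.7 ft.

y₂ = 11.7 ft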